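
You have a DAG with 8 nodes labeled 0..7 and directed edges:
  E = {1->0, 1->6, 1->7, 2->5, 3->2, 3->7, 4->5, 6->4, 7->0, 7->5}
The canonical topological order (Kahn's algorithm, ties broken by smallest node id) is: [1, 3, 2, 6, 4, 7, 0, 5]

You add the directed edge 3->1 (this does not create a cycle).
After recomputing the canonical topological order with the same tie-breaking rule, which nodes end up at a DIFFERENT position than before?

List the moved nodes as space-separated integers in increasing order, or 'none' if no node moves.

Old toposort: [1, 3, 2, 6, 4, 7, 0, 5]
Added edge 3->1
Recompute Kahn (smallest-id tiebreak):
  initial in-degrees: [2, 1, 1, 0, 1, 3, 1, 2]
  ready (indeg=0): [3]
  pop 3: indeg[1]->0; indeg[2]->0; indeg[7]->1 | ready=[1, 2] | order so far=[3]
  pop 1: indeg[0]->1; indeg[6]->0; indeg[7]->0 | ready=[2, 6, 7] | order so far=[3, 1]
  pop 2: indeg[5]->2 | ready=[6, 7] | order so far=[3, 1, 2]
  pop 6: indeg[4]->0 | ready=[4, 7] | order so far=[3, 1, 2, 6]
  pop 4: indeg[5]->1 | ready=[7] | order so far=[3, 1, 2, 6, 4]
  pop 7: indeg[0]->0; indeg[5]->0 | ready=[0, 5] | order so far=[3, 1, 2, 6, 4, 7]
  pop 0: no out-edges | ready=[5] | order so far=[3, 1, 2, 6, 4, 7, 0]
  pop 5: no out-edges | ready=[] | order so far=[3, 1, 2, 6, 4, 7, 0, 5]
New canonical toposort: [3, 1, 2, 6, 4, 7, 0, 5]
Compare positions:
  Node 0: index 6 -> 6 (same)
  Node 1: index 0 -> 1 (moved)
  Node 2: index 2 -> 2 (same)
  Node 3: index 1 -> 0 (moved)
  Node 4: index 4 -> 4 (same)
  Node 5: index 7 -> 7 (same)
  Node 6: index 3 -> 3 (same)
  Node 7: index 5 -> 5 (same)
Nodes that changed position: 1 3

Answer: 1 3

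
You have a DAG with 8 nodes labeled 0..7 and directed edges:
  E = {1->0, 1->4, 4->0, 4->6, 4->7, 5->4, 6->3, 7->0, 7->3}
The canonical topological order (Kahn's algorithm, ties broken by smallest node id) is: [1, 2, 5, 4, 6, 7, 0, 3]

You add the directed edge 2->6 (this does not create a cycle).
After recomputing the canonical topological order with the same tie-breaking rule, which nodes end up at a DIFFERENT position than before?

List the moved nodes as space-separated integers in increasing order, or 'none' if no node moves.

Old toposort: [1, 2, 5, 4, 6, 7, 0, 3]
Added edge 2->6
Recompute Kahn (smallest-id tiebreak):
  initial in-degrees: [3, 0, 0, 2, 2, 0, 2, 1]
  ready (indeg=0): [1, 2, 5]
  pop 1: indeg[0]->2; indeg[4]->1 | ready=[2, 5] | order so far=[1]
  pop 2: indeg[6]->1 | ready=[5] | order so far=[1, 2]
  pop 5: indeg[4]->0 | ready=[4] | order so far=[1, 2, 5]
  pop 4: indeg[0]->1; indeg[6]->0; indeg[7]->0 | ready=[6, 7] | order so far=[1, 2, 5, 4]
  pop 6: indeg[3]->1 | ready=[7] | order so far=[1, 2, 5, 4, 6]
  pop 7: indeg[0]->0; indeg[3]->0 | ready=[0, 3] | order so far=[1, 2, 5, 4, 6, 7]
  pop 0: no out-edges | ready=[3] | order so far=[1, 2, 5, 4, 6, 7, 0]
  pop 3: no out-edges | ready=[] | order so far=[1, 2, 5, 4, 6, 7, 0, 3]
New canonical toposort: [1, 2, 5, 4, 6, 7, 0, 3]
Compare positions:
  Node 0: index 6 -> 6 (same)
  Node 1: index 0 -> 0 (same)
  Node 2: index 1 -> 1 (same)
  Node 3: index 7 -> 7 (same)
  Node 4: index 3 -> 3 (same)
  Node 5: index 2 -> 2 (same)
  Node 6: index 4 -> 4 (same)
  Node 7: index 5 -> 5 (same)
Nodes that changed position: none

Answer: none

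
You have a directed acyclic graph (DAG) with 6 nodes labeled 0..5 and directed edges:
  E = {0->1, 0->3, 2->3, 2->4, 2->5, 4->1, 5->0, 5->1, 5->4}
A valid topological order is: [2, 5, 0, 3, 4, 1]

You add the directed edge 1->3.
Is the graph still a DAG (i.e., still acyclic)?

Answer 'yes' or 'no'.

Answer: yes

Derivation:
Given toposort: [2, 5, 0, 3, 4, 1]
Position of 1: index 5; position of 3: index 3
New edge 1->3: backward (u after v in old order)
Backward edge: old toposort is now invalid. Check if this creates a cycle.
Does 3 already reach 1? Reachable from 3: [3]. NO -> still a DAG (reorder needed).
Still a DAG? yes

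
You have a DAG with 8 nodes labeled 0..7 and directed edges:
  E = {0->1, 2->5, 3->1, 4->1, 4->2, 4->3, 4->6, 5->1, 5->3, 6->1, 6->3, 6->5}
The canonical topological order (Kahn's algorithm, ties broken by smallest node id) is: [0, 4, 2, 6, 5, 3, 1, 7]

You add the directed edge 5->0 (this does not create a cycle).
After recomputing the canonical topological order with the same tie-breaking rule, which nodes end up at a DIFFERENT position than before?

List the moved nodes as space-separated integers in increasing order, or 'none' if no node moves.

Answer: 0 2 4 5 6

Derivation:
Old toposort: [0, 4, 2, 6, 5, 3, 1, 7]
Added edge 5->0
Recompute Kahn (smallest-id tiebreak):
  initial in-degrees: [1, 5, 1, 3, 0, 2, 1, 0]
  ready (indeg=0): [4, 7]
  pop 4: indeg[1]->4; indeg[2]->0; indeg[3]->2; indeg[6]->0 | ready=[2, 6, 7] | order so far=[4]
  pop 2: indeg[5]->1 | ready=[6, 7] | order so far=[4, 2]
  pop 6: indeg[1]->3; indeg[3]->1; indeg[5]->0 | ready=[5, 7] | order so far=[4, 2, 6]
  pop 5: indeg[0]->0; indeg[1]->2; indeg[3]->0 | ready=[0, 3, 7] | order so far=[4, 2, 6, 5]
  pop 0: indeg[1]->1 | ready=[3, 7] | order so far=[4, 2, 6, 5, 0]
  pop 3: indeg[1]->0 | ready=[1, 7] | order so far=[4, 2, 6, 5, 0, 3]
  pop 1: no out-edges | ready=[7] | order so far=[4, 2, 6, 5, 0, 3, 1]
  pop 7: no out-edges | ready=[] | order so far=[4, 2, 6, 5, 0, 3, 1, 7]
New canonical toposort: [4, 2, 6, 5, 0, 3, 1, 7]
Compare positions:
  Node 0: index 0 -> 4 (moved)
  Node 1: index 6 -> 6 (same)
  Node 2: index 2 -> 1 (moved)
  Node 3: index 5 -> 5 (same)
  Node 4: index 1 -> 0 (moved)
  Node 5: index 4 -> 3 (moved)
  Node 6: index 3 -> 2 (moved)
  Node 7: index 7 -> 7 (same)
Nodes that changed position: 0 2 4 5 6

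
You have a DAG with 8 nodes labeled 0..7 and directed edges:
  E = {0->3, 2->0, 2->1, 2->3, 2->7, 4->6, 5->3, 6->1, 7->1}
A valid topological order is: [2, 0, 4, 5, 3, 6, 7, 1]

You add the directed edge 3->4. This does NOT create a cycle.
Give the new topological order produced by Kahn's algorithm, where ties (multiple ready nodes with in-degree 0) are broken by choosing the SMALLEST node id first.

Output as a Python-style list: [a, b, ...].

Answer: [2, 0, 5, 3, 4, 6, 7, 1]

Derivation:
Old toposort: [2, 0, 4, 5, 3, 6, 7, 1]
Added edge: 3->4
Position of 3 (4) > position of 4 (2). Must reorder: 3 must now come before 4.
Run Kahn's algorithm (break ties by smallest node id):
  initial in-degrees: [1, 3, 0, 3, 1, 0, 1, 1]
  ready (indeg=0): [2, 5]
  pop 2: indeg[0]->0; indeg[1]->2; indeg[3]->2; indeg[7]->0 | ready=[0, 5, 7] | order so far=[2]
  pop 0: indeg[3]->1 | ready=[5, 7] | order so far=[2, 0]
  pop 5: indeg[3]->0 | ready=[3, 7] | order so far=[2, 0, 5]
  pop 3: indeg[4]->0 | ready=[4, 7] | order so far=[2, 0, 5, 3]
  pop 4: indeg[6]->0 | ready=[6, 7] | order so far=[2, 0, 5, 3, 4]
  pop 6: indeg[1]->1 | ready=[7] | order so far=[2, 0, 5, 3, 4, 6]
  pop 7: indeg[1]->0 | ready=[1] | order so far=[2, 0, 5, 3, 4, 6, 7]
  pop 1: no out-edges | ready=[] | order so far=[2, 0, 5, 3, 4, 6, 7, 1]
  Result: [2, 0, 5, 3, 4, 6, 7, 1]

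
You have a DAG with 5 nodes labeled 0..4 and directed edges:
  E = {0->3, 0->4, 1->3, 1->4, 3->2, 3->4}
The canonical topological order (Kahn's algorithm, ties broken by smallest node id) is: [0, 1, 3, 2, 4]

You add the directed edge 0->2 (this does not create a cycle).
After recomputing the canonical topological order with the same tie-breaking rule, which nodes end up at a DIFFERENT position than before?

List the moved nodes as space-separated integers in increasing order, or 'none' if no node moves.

Answer: none

Derivation:
Old toposort: [0, 1, 3, 2, 4]
Added edge 0->2
Recompute Kahn (smallest-id tiebreak):
  initial in-degrees: [0, 0, 2, 2, 3]
  ready (indeg=0): [0, 1]
  pop 0: indeg[2]->1; indeg[3]->1; indeg[4]->2 | ready=[1] | order so far=[0]
  pop 1: indeg[3]->0; indeg[4]->1 | ready=[3] | order so far=[0, 1]
  pop 3: indeg[2]->0; indeg[4]->0 | ready=[2, 4] | order so far=[0, 1, 3]
  pop 2: no out-edges | ready=[4] | order so far=[0, 1, 3, 2]
  pop 4: no out-edges | ready=[] | order so far=[0, 1, 3, 2, 4]
New canonical toposort: [0, 1, 3, 2, 4]
Compare positions:
  Node 0: index 0 -> 0 (same)
  Node 1: index 1 -> 1 (same)
  Node 2: index 3 -> 3 (same)
  Node 3: index 2 -> 2 (same)
  Node 4: index 4 -> 4 (same)
Nodes that changed position: none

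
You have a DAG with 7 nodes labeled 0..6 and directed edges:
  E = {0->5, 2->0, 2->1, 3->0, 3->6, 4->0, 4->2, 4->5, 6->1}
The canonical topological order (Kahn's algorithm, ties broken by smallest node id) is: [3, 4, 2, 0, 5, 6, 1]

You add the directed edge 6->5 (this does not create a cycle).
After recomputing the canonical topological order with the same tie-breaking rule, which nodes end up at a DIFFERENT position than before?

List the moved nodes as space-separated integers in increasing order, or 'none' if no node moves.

Answer: 1 5 6

Derivation:
Old toposort: [3, 4, 2, 0, 5, 6, 1]
Added edge 6->5
Recompute Kahn (smallest-id tiebreak):
  initial in-degrees: [3, 2, 1, 0, 0, 3, 1]
  ready (indeg=0): [3, 4]
  pop 3: indeg[0]->2; indeg[6]->0 | ready=[4, 6] | order so far=[3]
  pop 4: indeg[0]->1; indeg[2]->0; indeg[5]->2 | ready=[2, 6] | order so far=[3, 4]
  pop 2: indeg[0]->0; indeg[1]->1 | ready=[0, 6] | order so far=[3, 4, 2]
  pop 0: indeg[5]->1 | ready=[6] | order so far=[3, 4, 2, 0]
  pop 6: indeg[1]->0; indeg[5]->0 | ready=[1, 5] | order so far=[3, 4, 2, 0, 6]
  pop 1: no out-edges | ready=[5] | order so far=[3, 4, 2, 0, 6, 1]
  pop 5: no out-edges | ready=[] | order so far=[3, 4, 2, 0, 6, 1, 5]
New canonical toposort: [3, 4, 2, 0, 6, 1, 5]
Compare positions:
  Node 0: index 3 -> 3 (same)
  Node 1: index 6 -> 5 (moved)
  Node 2: index 2 -> 2 (same)
  Node 3: index 0 -> 0 (same)
  Node 4: index 1 -> 1 (same)
  Node 5: index 4 -> 6 (moved)
  Node 6: index 5 -> 4 (moved)
Nodes that changed position: 1 5 6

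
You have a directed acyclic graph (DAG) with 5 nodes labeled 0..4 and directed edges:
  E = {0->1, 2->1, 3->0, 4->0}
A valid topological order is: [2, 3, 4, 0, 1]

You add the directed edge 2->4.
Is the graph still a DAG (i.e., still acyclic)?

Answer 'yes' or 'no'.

Given toposort: [2, 3, 4, 0, 1]
Position of 2: index 0; position of 4: index 2
New edge 2->4: forward
Forward edge: respects the existing order. Still a DAG, same toposort still valid.
Still a DAG? yes

Answer: yes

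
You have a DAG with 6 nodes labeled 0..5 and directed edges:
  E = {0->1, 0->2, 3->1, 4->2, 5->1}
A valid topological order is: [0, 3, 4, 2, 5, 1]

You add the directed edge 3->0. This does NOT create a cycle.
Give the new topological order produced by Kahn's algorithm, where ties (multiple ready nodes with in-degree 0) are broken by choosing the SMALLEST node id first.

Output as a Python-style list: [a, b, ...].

Old toposort: [0, 3, 4, 2, 5, 1]
Added edge: 3->0
Position of 3 (1) > position of 0 (0). Must reorder: 3 must now come before 0.
Run Kahn's algorithm (break ties by smallest node id):
  initial in-degrees: [1, 3, 2, 0, 0, 0]
  ready (indeg=0): [3, 4, 5]
  pop 3: indeg[0]->0; indeg[1]->2 | ready=[0, 4, 5] | order so far=[3]
  pop 0: indeg[1]->1; indeg[2]->1 | ready=[4, 5] | order so far=[3, 0]
  pop 4: indeg[2]->0 | ready=[2, 5] | order so far=[3, 0, 4]
  pop 2: no out-edges | ready=[5] | order so far=[3, 0, 4, 2]
  pop 5: indeg[1]->0 | ready=[1] | order so far=[3, 0, 4, 2, 5]
  pop 1: no out-edges | ready=[] | order so far=[3, 0, 4, 2, 5, 1]
  Result: [3, 0, 4, 2, 5, 1]

Answer: [3, 0, 4, 2, 5, 1]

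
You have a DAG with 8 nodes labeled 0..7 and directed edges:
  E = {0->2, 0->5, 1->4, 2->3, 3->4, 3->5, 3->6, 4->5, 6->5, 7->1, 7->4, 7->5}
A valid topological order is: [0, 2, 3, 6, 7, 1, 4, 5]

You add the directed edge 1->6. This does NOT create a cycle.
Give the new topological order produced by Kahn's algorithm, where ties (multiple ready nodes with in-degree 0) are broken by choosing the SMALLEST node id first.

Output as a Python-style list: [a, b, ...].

Answer: [0, 2, 3, 7, 1, 4, 6, 5]

Derivation:
Old toposort: [0, 2, 3, 6, 7, 1, 4, 5]
Added edge: 1->6
Position of 1 (5) > position of 6 (3). Must reorder: 1 must now come before 6.
Run Kahn's algorithm (break ties by smallest node id):
  initial in-degrees: [0, 1, 1, 1, 3, 5, 2, 0]
  ready (indeg=0): [0, 7]
  pop 0: indeg[2]->0; indeg[5]->4 | ready=[2, 7] | order so far=[0]
  pop 2: indeg[3]->0 | ready=[3, 7] | order so far=[0, 2]
  pop 3: indeg[4]->2; indeg[5]->3; indeg[6]->1 | ready=[7] | order so far=[0, 2, 3]
  pop 7: indeg[1]->0; indeg[4]->1; indeg[5]->2 | ready=[1] | order so far=[0, 2, 3, 7]
  pop 1: indeg[4]->0; indeg[6]->0 | ready=[4, 6] | order so far=[0, 2, 3, 7, 1]
  pop 4: indeg[5]->1 | ready=[6] | order so far=[0, 2, 3, 7, 1, 4]
  pop 6: indeg[5]->0 | ready=[5] | order so far=[0, 2, 3, 7, 1, 4, 6]
  pop 5: no out-edges | ready=[] | order so far=[0, 2, 3, 7, 1, 4, 6, 5]
  Result: [0, 2, 3, 7, 1, 4, 6, 5]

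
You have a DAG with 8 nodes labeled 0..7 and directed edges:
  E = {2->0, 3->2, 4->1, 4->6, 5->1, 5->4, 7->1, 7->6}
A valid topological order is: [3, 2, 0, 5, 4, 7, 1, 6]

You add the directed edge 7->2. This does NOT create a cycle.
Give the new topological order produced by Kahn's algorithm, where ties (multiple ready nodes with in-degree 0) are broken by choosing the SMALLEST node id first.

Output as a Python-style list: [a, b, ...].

Old toposort: [3, 2, 0, 5, 4, 7, 1, 6]
Added edge: 7->2
Position of 7 (5) > position of 2 (1). Must reorder: 7 must now come before 2.
Run Kahn's algorithm (break ties by smallest node id):
  initial in-degrees: [1, 3, 2, 0, 1, 0, 2, 0]
  ready (indeg=0): [3, 5, 7]
  pop 3: indeg[2]->1 | ready=[5, 7] | order so far=[3]
  pop 5: indeg[1]->2; indeg[4]->0 | ready=[4, 7] | order so far=[3, 5]
  pop 4: indeg[1]->1; indeg[6]->1 | ready=[7] | order so far=[3, 5, 4]
  pop 7: indeg[1]->0; indeg[2]->0; indeg[6]->0 | ready=[1, 2, 6] | order so far=[3, 5, 4, 7]
  pop 1: no out-edges | ready=[2, 6] | order so far=[3, 5, 4, 7, 1]
  pop 2: indeg[0]->0 | ready=[0, 6] | order so far=[3, 5, 4, 7, 1, 2]
  pop 0: no out-edges | ready=[6] | order so far=[3, 5, 4, 7, 1, 2, 0]
  pop 6: no out-edges | ready=[] | order so far=[3, 5, 4, 7, 1, 2, 0, 6]
  Result: [3, 5, 4, 7, 1, 2, 0, 6]

Answer: [3, 5, 4, 7, 1, 2, 0, 6]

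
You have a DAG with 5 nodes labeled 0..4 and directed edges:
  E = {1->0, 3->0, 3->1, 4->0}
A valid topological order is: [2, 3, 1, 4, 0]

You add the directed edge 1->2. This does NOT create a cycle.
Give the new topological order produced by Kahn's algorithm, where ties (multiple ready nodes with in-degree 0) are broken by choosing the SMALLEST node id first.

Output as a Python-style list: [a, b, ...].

Answer: [3, 1, 2, 4, 0]

Derivation:
Old toposort: [2, 3, 1, 4, 0]
Added edge: 1->2
Position of 1 (2) > position of 2 (0). Must reorder: 1 must now come before 2.
Run Kahn's algorithm (break ties by smallest node id):
  initial in-degrees: [3, 1, 1, 0, 0]
  ready (indeg=0): [3, 4]
  pop 3: indeg[0]->2; indeg[1]->0 | ready=[1, 4] | order so far=[3]
  pop 1: indeg[0]->1; indeg[2]->0 | ready=[2, 4] | order so far=[3, 1]
  pop 2: no out-edges | ready=[4] | order so far=[3, 1, 2]
  pop 4: indeg[0]->0 | ready=[0] | order so far=[3, 1, 2, 4]
  pop 0: no out-edges | ready=[] | order so far=[3, 1, 2, 4, 0]
  Result: [3, 1, 2, 4, 0]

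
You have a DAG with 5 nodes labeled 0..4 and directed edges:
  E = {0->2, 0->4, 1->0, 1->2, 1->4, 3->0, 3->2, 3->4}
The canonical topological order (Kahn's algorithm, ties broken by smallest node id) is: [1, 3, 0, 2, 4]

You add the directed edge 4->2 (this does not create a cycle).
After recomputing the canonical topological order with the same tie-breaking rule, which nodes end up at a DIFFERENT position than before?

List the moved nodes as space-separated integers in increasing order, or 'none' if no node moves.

Answer: 2 4

Derivation:
Old toposort: [1, 3, 0, 2, 4]
Added edge 4->2
Recompute Kahn (smallest-id tiebreak):
  initial in-degrees: [2, 0, 4, 0, 3]
  ready (indeg=0): [1, 3]
  pop 1: indeg[0]->1; indeg[2]->3; indeg[4]->2 | ready=[3] | order so far=[1]
  pop 3: indeg[0]->0; indeg[2]->2; indeg[4]->1 | ready=[0] | order so far=[1, 3]
  pop 0: indeg[2]->1; indeg[4]->0 | ready=[4] | order so far=[1, 3, 0]
  pop 4: indeg[2]->0 | ready=[2] | order so far=[1, 3, 0, 4]
  pop 2: no out-edges | ready=[] | order so far=[1, 3, 0, 4, 2]
New canonical toposort: [1, 3, 0, 4, 2]
Compare positions:
  Node 0: index 2 -> 2 (same)
  Node 1: index 0 -> 0 (same)
  Node 2: index 3 -> 4 (moved)
  Node 3: index 1 -> 1 (same)
  Node 4: index 4 -> 3 (moved)
Nodes that changed position: 2 4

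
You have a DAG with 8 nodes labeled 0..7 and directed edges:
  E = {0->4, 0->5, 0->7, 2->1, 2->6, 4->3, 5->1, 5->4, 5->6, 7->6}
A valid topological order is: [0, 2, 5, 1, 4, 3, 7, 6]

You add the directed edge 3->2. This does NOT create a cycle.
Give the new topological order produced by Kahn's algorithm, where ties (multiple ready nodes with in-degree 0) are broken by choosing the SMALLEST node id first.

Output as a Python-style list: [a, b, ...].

Answer: [0, 5, 4, 3, 2, 1, 7, 6]

Derivation:
Old toposort: [0, 2, 5, 1, 4, 3, 7, 6]
Added edge: 3->2
Position of 3 (5) > position of 2 (1). Must reorder: 3 must now come before 2.
Run Kahn's algorithm (break ties by smallest node id):
  initial in-degrees: [0, 2, 1, 1, 2, 1, 3, 1]
  ready (indeg=0): [0]
  pop 0: indeg[4]->1; indeg[5]->0; indeg[7]->0 | ready=[5, 7] | order so far=[0]
  pop 5: indeg[1]->1; indeg[4]->0; indeg[6]->2 | ready=[4, 7] | order so far=[0, 5]
  pop 4: indeg[3]->0 | ready=[3, 7] | order so far=[0, 5, 4]
  pop 3: indeg[2]->0 | ready=[2, 7] | order so far=[0, 5, 4, 3]
  pop 2: indeg[1]->0; indeg[6]->1 | ready=[1, 7] | order so far=[0, 5, 4, 3, 2]
  pop 1: no out-edges | ready=[7] | order so far=[0, 5, 4, 3, 2, 1]
  pop 7: indeg[6]->0 | ready=[6] | order so far=[0, 5, 4, 3, 2, 1, 7]
  pop 6: no out-edges | ready=[] | order so far=[0, 5, 4, 3, 2, 1, 7, 6]
  Result: [0, 5, 4, 3, 2, 1, 7, 6]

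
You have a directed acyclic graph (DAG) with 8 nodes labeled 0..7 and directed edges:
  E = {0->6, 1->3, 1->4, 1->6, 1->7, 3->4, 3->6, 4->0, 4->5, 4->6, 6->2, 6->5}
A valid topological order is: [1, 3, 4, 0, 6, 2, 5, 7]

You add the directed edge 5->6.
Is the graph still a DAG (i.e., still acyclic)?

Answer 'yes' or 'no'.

Given toposort: [1, 3, 4, 0, 6, 2, 5, 7]
Position of 5: index 6; position of 6: index 4
New edge 5->6: backward (u after v in old order)
Backward edge: old toposort is now invalid. Check if this creates a cycle.
Does 6 already reach 5? Reachable from 6: [2, 5, 6]. YES -> cycle!
Still a DAG? no

Answer: no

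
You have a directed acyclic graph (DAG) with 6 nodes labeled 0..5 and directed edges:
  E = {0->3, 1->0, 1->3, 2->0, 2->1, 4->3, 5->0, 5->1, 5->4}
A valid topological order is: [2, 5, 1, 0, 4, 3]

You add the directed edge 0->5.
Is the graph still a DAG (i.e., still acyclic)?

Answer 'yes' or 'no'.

Given toposort: [2, 5, 1, 0, 4, 3]
Position of 0: index 3; position of 5: index 1
New edge 0->5: backward (u after v in old order)
Backward edge: old toposort is now invalid. Check if this creates a cycle.
Does 5 already reach 0? Reachable from 5: [0, 1, 3, 4, 5]. YES -> cycle!
Still a DAG? no

Answer: no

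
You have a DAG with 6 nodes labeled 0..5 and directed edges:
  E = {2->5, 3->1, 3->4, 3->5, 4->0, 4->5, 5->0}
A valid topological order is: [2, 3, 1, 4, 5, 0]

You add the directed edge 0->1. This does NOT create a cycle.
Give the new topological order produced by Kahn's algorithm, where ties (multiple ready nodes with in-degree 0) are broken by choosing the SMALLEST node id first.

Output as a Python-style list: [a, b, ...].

Answer: [2, 3, 4, 5, 0, 1]

Derivation:
Old toposort: [2, 3, 1, 4, 5, 0]
Added edge: 0->1
Position of 0 (5) > position of 1 (2). Must reorder: 0 must now come before 1.
Run Kahn's algorithm (break ties by smallest node id):
  initial in-degrees: [2, 2, 0, 0, 1, 3]
  ready (indeg=0): [2, 3]
  pop 2: indeg[5]->2 | ready=[3] | order so far=[2]
  pop 3: indeg[1]->1; indeg[4]->0; indeg[5]->1 | ready=[4] | order so far=[2, 3]
  pop 4: indeg[0]->1; indeg[5]->0 | ready=[5] | order so far=[2, 3, 4]
  pop 5: indeg[0]->0 | ready=[0] | order so far=[2, 3, 4, 5]
  pop 0: indeg[1]->0 | ready=[1] | order so far=[2, 3, 4, 5, 0]
  pop 1: no out-edges | ready=[] | order so far=[2, 3, 4, 5, 0, 1]
  Result: [2, 3, 4, 5, 0, 1]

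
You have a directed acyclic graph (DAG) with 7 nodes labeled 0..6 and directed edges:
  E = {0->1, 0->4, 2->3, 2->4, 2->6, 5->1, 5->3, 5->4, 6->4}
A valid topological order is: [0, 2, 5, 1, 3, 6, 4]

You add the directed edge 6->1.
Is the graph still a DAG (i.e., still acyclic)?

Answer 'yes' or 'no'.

Answer: yes

Derivation:
Given toposort: [0, 2, 5, 1, 3, 6, 4]
Position of 6: index 5; position of 1: index 3
New edge 6->1: backward (u after v in old order)
Backward edge: old toposort is now invalid. Check if this creates a cycle.
Does 1 already reach 6? Reachable from 1: [1]. NO -> still a DAG (reorder needed).
Still a DAG? yes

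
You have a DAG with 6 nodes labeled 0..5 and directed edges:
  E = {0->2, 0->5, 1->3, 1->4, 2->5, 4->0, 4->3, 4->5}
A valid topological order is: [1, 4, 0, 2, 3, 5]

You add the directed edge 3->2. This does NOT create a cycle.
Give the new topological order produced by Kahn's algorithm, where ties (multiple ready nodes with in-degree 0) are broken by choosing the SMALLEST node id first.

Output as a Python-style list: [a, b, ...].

Old toposort: [1, 4, 0, 2, 3, 5]
Added edge: 3->2
Position of 3 (4) > position of 2 (3). Must reorder: 3 must now come before 2.
Run Kahn's algorithm (break ties by smallest node id):
  initial in-degrees: [1, 0, 2, 2, 1, 3]
  ready (indeg=0): [1]
  pop 1: indeg[3]->1; indeg[4]->0 | ready=[4] | order so far=[1]
  pop 4: indeg[0]->0; indeg[3]->0; indeg[5]->2 | ready=[0, 3] | order so far=[1, 4]
  pop 0: indeg[2]->1; indeg[5]->1 | ready=[3] | order so far=[1, 4, 0]
  pop 3: indeg[2]->0 | ready=[2] | order so far=[1, 4, 0, 3]
  pop 2: indeg[5]->0 | ready=[5] | order so far=[1, 4, 0, 3, 2]
  pop 5: no out-edges | ready=[] | order so far=[1, 4, 0, 3, 2, 5]
  Result: [1, 4, 0, 3, 2, 5]

Answer: [1, 4, 0, 3, 2, 5]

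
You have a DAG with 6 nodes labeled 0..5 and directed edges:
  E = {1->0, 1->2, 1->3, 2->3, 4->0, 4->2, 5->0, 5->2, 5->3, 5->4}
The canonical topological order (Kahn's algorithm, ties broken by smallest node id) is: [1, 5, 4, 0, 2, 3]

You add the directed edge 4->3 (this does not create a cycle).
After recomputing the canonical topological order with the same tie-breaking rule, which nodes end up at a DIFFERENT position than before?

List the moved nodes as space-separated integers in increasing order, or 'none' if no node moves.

Old toposort: [1, 5, 4, 0, 2, 3]
Added edge 4->3
Recompute Kahn (smallest-id tiebreak):
  initial in-degrees: [3, 0, 3, 4, 1, 0]
  ready (indeg=0): [1, 5]
  pop 1: indeg[0]->2; indeg[2]->2; indeg[3]->3 | ready=[5] | order so far=[1]
  pop 5: indeg[0]->1; indeg[2]->1; indeg[3]->2; indeg[4]->0 | ready=[4] | order so far=[1, 5]
  pop 4: indeg[0]->0; indeg[2]->0; indeg[3]->1 | ready=[0, 2] | order so far=[1, 5, 4]
  pop 0: no out-edges | ready=[2] | order so far=[1, 5, 4, 0]
  pop 2: indeg[3]->0 | ready=[3] | order so far=[1, 5, 4, 0, 2]
  pop 3: no out-edges | ready=[] | order so far=[1, 5, 4, 0, 2, 3]
New canonical toposort: [1, 5, 4, 0, 2, 3]
Compare positions:
  Node 0: index 3 -> 3 (same)
  Node 1: index 0 -> 0 (same)
  Node 2: index 4 -> 4 (same)
  Node 3: index 5 -> 5 (same)
  Node 4: index 2 -> 2 (same)
  Node 5: index 1 -> 1 (same)
Nodes that changed position: none

Answer: none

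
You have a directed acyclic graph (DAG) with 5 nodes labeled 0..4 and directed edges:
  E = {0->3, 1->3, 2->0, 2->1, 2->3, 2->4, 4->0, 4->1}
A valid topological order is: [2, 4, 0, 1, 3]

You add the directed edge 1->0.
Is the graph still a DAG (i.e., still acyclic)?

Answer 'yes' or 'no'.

Answer: yes

Derivation:
Given toposort: [2, 4, 0, 1, 3]
Position of 1: index 3; position of 0: index 2
New edge 1->0: backward (u after v in old order)
Backward edge: old toposort is now invalid. Check if this creates a cycle.
Does 0 already reach 1? Reachable from 0: [0, 3]. NO -> still a DAG (reorder needed).
Still a DAG? yes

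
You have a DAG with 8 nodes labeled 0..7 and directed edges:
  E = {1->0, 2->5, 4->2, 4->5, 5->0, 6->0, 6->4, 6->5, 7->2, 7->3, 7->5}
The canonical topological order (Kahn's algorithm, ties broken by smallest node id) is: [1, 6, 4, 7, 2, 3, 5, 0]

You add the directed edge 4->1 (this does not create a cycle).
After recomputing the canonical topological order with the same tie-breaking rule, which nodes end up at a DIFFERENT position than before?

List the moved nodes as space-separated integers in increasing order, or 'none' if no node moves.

Old toposort: [1, 6, 4, 7, 2, 3, 5, 0]
Added edge 4->1
Recompute Kahn (smallest-id tiebreak):
  initial in-degrees: [3, 1, 2, 1, 1, 4, 0, 0]
  ready (indeg=0): [6, 7]
  pop 6: indeg[0]->2; indeg[4]->0; indeg[5]->3 | ready=[4, 7] | order so far=[6]
  pop 4: indeg[1]->0; indeg[2]->1; indeg[5]->2 | ready=[1, 7] | order so far=[6, 4]
  pop 1: indeg[0]->1 | ready=[7] | order so far=[6, 4, 1]
  pop 7: indeg[2]->0; indeg[3]->0; indeg[5]->1 | ready=[2, 3] | order so far=[6, 4, 1, 7]
  pop 2: indeg[5]->0 | ready=[3, 5] | order so far=[6, 4, 1, 7, 2]
  pop 3: no out-edges | ready=[5] | order so far=[6, 4, 1, 7, 2, 3]
  pop 5: indeg[0]->0 | ready=[0] | order so far=[6, 4, 1, 7, 2, 3, 5]
  pop 0: no out-edges | ready=[] | order so far=[6, 4, 1, 7, 2, 3, 5, 0]
New canonical toposort: [6, 4, 1, 7, 2, 3, 5, 0]
Compare positions:
  Node 0: index 7 -> 7 (same)
  Node 1: index 0 -> 2 (moved)
  Node 2: index 4 -> 4 (same)
  Node 3: index 5 -> 5 (same)
  Node 4: index 2 -> 1 (moved)
  Node 5: index 6 -> 6 (same)
  Node 6: index 1 -> 0 (moved)
  Node 7: index 3 -> 3 (same)
Nodes that changed position: 1 4 6

Answer: 1 4 6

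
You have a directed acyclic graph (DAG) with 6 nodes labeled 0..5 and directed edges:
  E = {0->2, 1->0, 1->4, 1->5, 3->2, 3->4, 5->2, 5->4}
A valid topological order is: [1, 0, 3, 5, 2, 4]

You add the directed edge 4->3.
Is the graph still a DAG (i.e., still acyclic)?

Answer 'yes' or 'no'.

Answer: no

Derivation:
Given toposort: [1, 0, 3, 5, 2, 4]
Position of 4: index 5; position of 3: index 2
New edge 4->3: backward (u after v in old order)
Backward edge: old toposort is now invalid. Check if this creates a cycle.
Does 3 already reach 4? Reachable from 3: [2, 3, 4]. YES -> cycle!
Still a DAG? no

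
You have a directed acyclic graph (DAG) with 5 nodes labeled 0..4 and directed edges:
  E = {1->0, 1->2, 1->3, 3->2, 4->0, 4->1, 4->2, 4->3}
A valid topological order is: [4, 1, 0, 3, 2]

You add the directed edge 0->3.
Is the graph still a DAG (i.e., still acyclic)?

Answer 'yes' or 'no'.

Given toposort: [4, 1, 0, 3, 2]
Position of 0: index 2; position of 3: index 3
New edge 0->3: forward
Forward edge: respects the existing order. Still a DAG, same toposort still valid.
Still a DAG? yes

Answer: yes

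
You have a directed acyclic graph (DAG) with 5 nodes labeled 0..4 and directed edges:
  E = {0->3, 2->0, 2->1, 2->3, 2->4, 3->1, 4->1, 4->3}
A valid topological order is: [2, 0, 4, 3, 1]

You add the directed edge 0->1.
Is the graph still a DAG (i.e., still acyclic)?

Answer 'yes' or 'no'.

Given toposort: [2, 0, 4, 3, 1]
Position of 0: index 1; position of 1: index 4
New edge 0->1: forward
Forward edge: respects the existing order. Still a DAG, same toposort still valid.
Still a DAG? yes

Answer: yes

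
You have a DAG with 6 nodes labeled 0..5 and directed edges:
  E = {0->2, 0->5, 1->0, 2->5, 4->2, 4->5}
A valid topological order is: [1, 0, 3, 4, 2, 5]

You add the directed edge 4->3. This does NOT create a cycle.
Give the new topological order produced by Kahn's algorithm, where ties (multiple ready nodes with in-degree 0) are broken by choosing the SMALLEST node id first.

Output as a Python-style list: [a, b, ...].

Old toposort: [1, 0, 3, 4, 2, 5]
Added edge: 4->3
Position of 4 (3) > position of 3 (2). Must reorder: 4 must now come before 3.
Run Kahn's algorithm (break ties by smallest node id):
  initial in-degrees: [1, 0, 2, 1, 0, 3]
  ready (indeg=0): [1, 4]
  pop 1: indeg[0]->0 | ready=[0, 4] | order so far=[1]
  pop 0: indeg[2]->1; indeg[5]->2 | ready=[4] | order so far=[1, 0]
  pop 4: indeg[2]->0; indeg[3]->0; indeg[5]->1 | ready=[2, 3] | order so far=[1, 0, 4]
  pop 2: indeg[5]->0 | ready=[3, 5] | order so far=[1, 0, 4, 2]
  pop 3: no out-edges | ready=[5] | order so far=[1, 0, 4, 2, 3]
  pop 5: no out-edges | ready=[] | order so far=[1, 0, 4, 2, 3, 5]
  Result: [1, 0, 4, 2, 3, 5]

Answer: [1, 0, 4, 2, 3, 5]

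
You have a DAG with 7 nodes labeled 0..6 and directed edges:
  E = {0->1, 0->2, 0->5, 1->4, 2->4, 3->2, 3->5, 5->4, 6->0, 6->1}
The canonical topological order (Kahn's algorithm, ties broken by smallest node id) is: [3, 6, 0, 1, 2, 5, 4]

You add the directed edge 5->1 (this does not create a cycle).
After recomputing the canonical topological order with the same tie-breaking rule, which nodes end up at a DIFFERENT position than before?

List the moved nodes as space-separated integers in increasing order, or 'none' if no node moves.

Old toposort: [3, 6, 0, 1, 2, 5, 4]
Added edge 5->1
Recompute Kahn (smallest-id tiebreak):
  initial in-degrees: [1, 3, 2, 0, 3, 2, 0]
  ready (indeg=0): [3, 6]
  pop 3: indeg[2]->1; indeg[5]->1 | ready=[6] | order so far=[3]
  pop 6: indeg[0]->0; indeg[1]->2 | ready=[0] | order so far=[3, 6]
  pop 0: indeg[1]->1; indeg[2]->0; indeg[5]->0 | ready=[2, 5] | order so far=[3, 6, 0]
  pop 2: indeg[4]->2 | ready=[5] | order so far=[3, 6, 0, 2]
  pop 5: indeg[1]->0; indeg[4]->1 | ready=[1] | order so far=[3, 6, 0, 2, 5]
  pop 1: indeg[4]->0 | ready=[4] | order so far=[3, 6, 0, 2, 5, 1]
  pop 4: no out-edges | ready=[] | order so far=[3, 6, 0, 2, 5, 1, 4]
New canonical toposort: [3, 6, 0, 2, 5, 1, 4]
Compare positions:
  Node 0: index 2 -> 2 (same)
  Node 1: index 3 -> 5 (moved)
  Node 2: index 4 -> 3 (moved)
  Node 3: index 0 -> 0 (same)
  Node 4: index 6 -> 6 (same)
  Node 5: index 5 -> 4 (moved)
  Node 6: index 1 -> 1 (same)
Nodes that changed position: 1 2 5

Answer: 1 2 5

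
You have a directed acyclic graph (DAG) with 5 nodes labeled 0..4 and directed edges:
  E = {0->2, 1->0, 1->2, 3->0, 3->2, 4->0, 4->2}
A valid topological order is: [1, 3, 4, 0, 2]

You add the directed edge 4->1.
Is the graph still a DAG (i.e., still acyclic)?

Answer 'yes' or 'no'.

Given toposort: [1, 3, 4, 0, 2]
Position of 4: index 2; position of 1: index 0
New edge 4->1: backward (u after v in old order)
Backward edge: old toposort is now invalid. Check if this creates a cycle.
Does 1 already reach 4? Reachable from 1: [0, 1, 2]. NO -> still a DAG (reorder needed).
Still a DAG? yes

Answer: yes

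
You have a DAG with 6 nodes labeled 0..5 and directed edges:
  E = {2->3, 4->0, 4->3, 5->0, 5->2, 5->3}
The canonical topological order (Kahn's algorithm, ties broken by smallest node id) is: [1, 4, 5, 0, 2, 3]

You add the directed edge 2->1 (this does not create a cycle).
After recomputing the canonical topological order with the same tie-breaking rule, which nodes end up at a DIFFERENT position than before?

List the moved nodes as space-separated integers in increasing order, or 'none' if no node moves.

Answer: 0 1 2 4 5

Derivation:
Old toposort: [1, 4, 5, 0, 2, 3]
Added edge 2->1
Recompute Kahn (smallest-id tiebreak):
  initial in-degrees: [2, 1, 1, 3, 0, 0]
  ready (indeg=0): [4, 5]
  pop 4: indeg[0]->1; indeg[3]->2 | ready=[5] | order so far=[4]
  pop 5: indeg[0]->0; indeg[2]->0; indeg[3]->1 | ready=[0, 2] | order so far=[4, 5]
  pop 0: no out-edges | ready=[2] | order so far=[4, 5, 0]
  pop 2: indeg[1]->0; indeg[3]->0 | ready=[1, 3] | order so far=[4, 5, 0, 2]
  pop 1: no out-edges | ready=[3] | order so far=[4, 5, 0, 2, 1]
  pop 3: no out-edges | ready=[] | order so far=[4, 5, 0, 2, 1, 3]
New canonical toposort: [4, 5, 0, 2, 1, 3]
Compare positions:
  Node 0: index 3 -> 2 (moved)
  Node 1: index 0 -> 4 (moved)
  Node 2: index 4 -> 3 (moved)
  Node 3: index 5 -> 5 (same)
  Node 4: index 1 -> 0 (moved)
  Node 5: index 2 -> 1 (moved)
Nodes that changed position: 0 1 2 4 5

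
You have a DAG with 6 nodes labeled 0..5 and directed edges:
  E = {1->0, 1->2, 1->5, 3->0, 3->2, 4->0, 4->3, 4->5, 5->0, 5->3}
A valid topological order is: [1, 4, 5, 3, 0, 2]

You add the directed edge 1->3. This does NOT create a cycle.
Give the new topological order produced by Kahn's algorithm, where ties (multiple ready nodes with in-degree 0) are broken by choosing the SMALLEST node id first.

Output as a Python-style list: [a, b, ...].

Answer: [1, 4, 5, 3, 0, 2]

Derivation:
Old toposort: [1, 4, 5, 3, 0, 2]
Added edge: 1->3
Position of 1 (0) < position of 3 (3). Old order still valid.
Run Kahn's algorithm (break ties by smallest node id):
  initial in-degrees: [4, 0, 2, 3, 0, 2]
  ready (indeg=0): [1, 4]
  pop 1: indeg[0]->3; indeg[2]->1; indeg[3]->2; indeg[5]->1 | ready=[4] | order so far=[1]
  pop 4: indeg[0]->2; indeg[3]->1; indeg[5]->0 | ready=[5] | order so far=[1, 4]
  pop 5: indeg[0]->1; indeg[3]->0 | ready=[3] | order so far=[1, 4, 5]
  pop 3: indeg[0]->0; indeg[2]->0 | ready=[0, 2] | order so far=[1, 4, 5, 3]
  pop 0: no out-edges | ready=[2] | order so far=[1, 4, 5, 3, 0]
  pop 2: no out-edges | ready=[] | order so far=[1, 4, 5, 3, 0, 2]
  Result: [1, 4, 5, 3, 0, 2]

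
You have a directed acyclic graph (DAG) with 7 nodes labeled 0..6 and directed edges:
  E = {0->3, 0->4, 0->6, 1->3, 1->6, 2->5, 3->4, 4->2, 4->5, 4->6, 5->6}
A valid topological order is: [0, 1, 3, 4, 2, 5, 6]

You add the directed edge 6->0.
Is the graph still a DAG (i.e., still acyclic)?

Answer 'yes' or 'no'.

Given toposort: [0, 1, 3, 4, 2, 5, 6]
Position of 6: index 6; position of 0: index 0
New edge 6->0: backward (u after v in old order)
Backward edge: old toposort is now invalid. Check if this creates a cycle.
Does 0 already reach 6? Reachable from 0: [0, 2, 3, 4, 5, 6]. YES -> cycle!
Still a DAG? no

Answer: no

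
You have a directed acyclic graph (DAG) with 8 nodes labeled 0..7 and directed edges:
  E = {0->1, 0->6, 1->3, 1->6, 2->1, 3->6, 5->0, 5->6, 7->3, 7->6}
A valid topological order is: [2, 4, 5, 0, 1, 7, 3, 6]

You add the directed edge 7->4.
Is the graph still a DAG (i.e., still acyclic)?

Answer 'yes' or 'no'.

Answer: yes

Derivation:
Given toposort: [2, 4, 5, 0, 1, 7, 3, 6]
Position of 7: index 5; position of 4: index 1
New edge 7->4: backward (u after v in old order)
Backward edge: old toposort is now invalid. Check if this creates a cycle.
Does 4 already reach 7? Reachable from 4: [4]. NO -> still a DAG (reorder needed).
Still a DAG? yes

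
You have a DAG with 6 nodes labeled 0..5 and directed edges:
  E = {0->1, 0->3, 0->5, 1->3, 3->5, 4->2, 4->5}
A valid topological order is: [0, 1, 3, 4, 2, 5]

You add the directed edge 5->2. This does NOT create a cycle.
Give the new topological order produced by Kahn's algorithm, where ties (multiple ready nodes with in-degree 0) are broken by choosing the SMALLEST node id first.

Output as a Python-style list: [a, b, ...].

Answer: [0, 1, 3, 4, 5, 2]

Derivation:
Old toposort: [0, 1, 3, 4, 2, 5]
Added edge: 5->2
Position of 5 (5) > position of 2 (4). Must reorder: 5 must now come before 2.
Run Kahn's algorithm (break ties by smallest node id):
  initial in-degrees: [0, 1, 2, 2, 0, 3]
  ready (indeg=0): [0, 4]
  pop 0: indeg[1]->0; indeg[3]->1; indeg[5]->2 | ready=[1, 4] | order so far=[0]
  pop 1: indeg[3]->0 | ready=[3, 4] | order so far=[0, 1]
  pop 3: indeg[5]->1 | ready=[4] | order so far=[0, 1, 3]
  pop 4: indeg[2]->1; indeg[5]->0 | ready=[5] | order so far=[0, 1, 3, 4]
  pop 5: indeg[2]->0 | ready=[2] | order so far=[0, 1, 3, 4, 5]
  pop 2: no out-edges | ready=[] | order so far=[0, 1, 3, 4, 5, 2]
  Result: [0, 1, 3, 4, 5, 2]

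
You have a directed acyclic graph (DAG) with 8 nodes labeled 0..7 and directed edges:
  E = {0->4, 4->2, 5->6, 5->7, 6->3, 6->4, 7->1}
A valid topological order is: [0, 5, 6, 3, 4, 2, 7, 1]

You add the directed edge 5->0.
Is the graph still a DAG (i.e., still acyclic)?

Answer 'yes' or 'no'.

Given toposort: [0, 5, 6, 3, 4, 2, 7, 1]
Position of 5: index 1; position of 0: index 0
New edge 5->0: backward (u after v in old order)
Backward edge: old toposort is now invalid. Check if this creates a cycle.
Does 0 already reach 5? Reachable from 0: [0, 2, 4]. NO -> still a DAG (reorder needed).
Still a DAG? yes

Answer: yes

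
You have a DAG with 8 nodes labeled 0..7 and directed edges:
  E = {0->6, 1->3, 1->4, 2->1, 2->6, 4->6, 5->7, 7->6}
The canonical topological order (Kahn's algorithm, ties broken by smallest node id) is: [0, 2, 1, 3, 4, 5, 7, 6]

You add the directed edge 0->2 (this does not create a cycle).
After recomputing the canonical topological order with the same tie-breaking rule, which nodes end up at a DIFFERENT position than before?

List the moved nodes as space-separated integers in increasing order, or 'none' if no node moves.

Answer: none

Derivation:
Old toposort: [0, 2, 1, 3, 4, 5, 7, 6]
Added edge 0->2
Recompute Kahn (smallest-id tiebreak):
  initial in-degrees: [0, 1, 1, 1, 1, 0, 4, 1]
  ready (indeg=0): [0, 5]
  pop 0: indeg[2]->0; indeg[6]->3 | ready=[2, 5] | order so far=[0]
  pop 2: indeg[1]->0; indeg[6]->2 | ready=[1, 5] | order so far=[0, 2]
  pop 1: indeg[3]->0; indeg[4]->0 | ready=[3, 4, 5] | order so far=[0, 2, 1]
  pop 3: no out-edges | ready=[4, 5] | order so far=[0, 2, 1, 3]
  pop 4: indeg[6]->1 | ready=[5] | order so far=[0, 2, 1, 3, 4]
  pop 5: indeg[7]->0 | ready=[7] | order so far=[0, 2, 1, 3, 4, 5]
  pop 7: indeg[6]->0 | ready=[6] | order so far=[0, 2, 1, 3, 4, 5, 7]
  pop 6: no out-edges | ready=[] | order so far=[0, 2, 1, 3, 4, 5, 7, 6]
New canonical toposort: [0, 2, 1, 3, 4, 5, 7, 6]
Compare positions:
  Node 0: index 0 -> 0 (same)
  Node 1: index 2 -> 2 (same)
  Node 2: index 1 -> 1 (same)
  Node 3: index 3 -> 3 (same)
  Node 4: index 4 -> 4 (same)
  Node 5: index 5 -> 5 (same)
  Node 6: index 7 -> 7 (same)
  Node 7: index 6 -> 6 (same)
Nodes that changed position: none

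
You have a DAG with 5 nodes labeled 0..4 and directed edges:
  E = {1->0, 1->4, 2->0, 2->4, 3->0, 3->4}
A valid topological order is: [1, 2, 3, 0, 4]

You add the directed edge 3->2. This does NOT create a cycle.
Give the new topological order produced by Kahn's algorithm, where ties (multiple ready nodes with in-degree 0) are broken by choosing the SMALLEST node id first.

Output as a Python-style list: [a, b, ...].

Old toposort: [1, 2, 3, 0, 4]
Added edge: 3->2
Position of 3 (2) > position of 2 (1). Must reorder: 3 must now come before 2.
Run Kahn's algorithm (break ties by smallest node id):
  initial in-degrees: [3, 0, 1, 0, 3]
  ready (indeg=0): [1, 3]
  pop 1: indeg[0]->2; indeg[4]->2 | ready=[3] | order so far=[1]
  pop 3: indeg[0]->1; indeg[2]->0; indeg[4]->1 | ready=[2] | order so far=[1, 3]
  pop 2: indeg[0]->0; indeg[4]->0 | ready=[0, 4] | order so far=[1, 3, 2]
  pop 0: no out-edges | ready=[4] | order so far=[1, 3, 2, 0]
  pop 4: no out-edges | ready=[] | order so far=[1, 3, 2, 0, 4]
  Result: [1, 3, 2, 0, 4]

Answer: [1, 3, 2, 0, 4]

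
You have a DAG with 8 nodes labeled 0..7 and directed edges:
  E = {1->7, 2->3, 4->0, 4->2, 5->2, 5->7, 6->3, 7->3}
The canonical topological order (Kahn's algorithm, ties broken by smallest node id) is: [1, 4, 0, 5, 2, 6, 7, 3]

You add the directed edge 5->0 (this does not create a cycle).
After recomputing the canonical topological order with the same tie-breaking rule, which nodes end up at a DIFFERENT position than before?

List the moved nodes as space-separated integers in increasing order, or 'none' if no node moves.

Answer: 0 5

Derivation:
Old toposort: [1, 4, 0, 5, 2, 6, 7, 3]
Added edge 5->0
Recompute Kahn (smallest-id tiebreak):
  initial in-degrees: [2, 0, 2, 3, 0, 0, 0, 2]
  ready (indeg=0): [1, 4, 5, 6]
  pop 1: indeg[7]->1 | ready=[4, 5, 6] | order so far=[1]
  pop 4: indeg[0]->1; indeg[2]->1 | ready=[5, 6] | order so far=[1, 4]
  pop 5: indeg[0]->0; indeg[2]->0; indeg[7]->0 | ready=[0, 2, 6, 7] | order so far=[1, 4, 5]
  pop 0: no out-edges | ready=[2, 6, 7] | order so far=[1, 4, 5, 0]
  pop 2: indeg[3]->2 | ready=[6, 7] | order so far=[1, 4, 5, 0, 2]
  pop 6: indeg[3]->1 | ready=[7] | order so far=[1, 4, 5, 0, 2, 6]
  pop 7: indeg[3]->0 | ready=[3] | order so far=[1, 4, 5, 0, 2, 6, 7]
  pop 3: no out-edges | ready=[] | order so far=[1, 4, 5, 0, 2, 6, 7, 3]
New canonical toposort: [1, 4, 5, 0, 2, 6, 7, 3]
Compare positions:
  Node 0: index 2 -> 3 (moved)
  Node 1: index 0 -> 0 (same)
  Node 2: index 4 -> 4 (same)
  Node 3: index 7 -> 7 (same)
  Node 4: index 1 -> 1 (same)
  Node 5: index 3 -> 2 (moved)
  Node 6: index 5 -> 5 (same)
  Node 7: index 6 -> 6 (same)
Nodes that changed position: 0 5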